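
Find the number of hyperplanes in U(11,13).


Hyperplanes of U(11,13) are flats of rank 10.
In a uniform matroid, these are exactly the (10)-element subsets.
Count = C(13,10) = 13! / (10! * 3!) = 286.

286


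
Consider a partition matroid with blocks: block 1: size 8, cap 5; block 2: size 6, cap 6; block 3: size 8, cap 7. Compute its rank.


Rank of a partition matroid = sum of min(|Si|, ci) for each block.
= min(8,5) + min(6,6) + min(8,7)
= 5 + 6 + 7
= 18.

18


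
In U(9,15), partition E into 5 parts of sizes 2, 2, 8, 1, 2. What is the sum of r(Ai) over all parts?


r(Ai) = min(|Ai|, 9) for each part.
Sum = min(2,9) + min(2,9) + min(8,9) + min(1,9) + min(2,9)
    = 2 + 2 + 8 + 1 + 2
    = 15.

15


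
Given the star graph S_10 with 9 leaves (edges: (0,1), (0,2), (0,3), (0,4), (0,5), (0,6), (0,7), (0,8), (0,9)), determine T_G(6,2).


A star on 10 vertices is a tree with 9 edges.
T(x,y) = x^(9) for any tree.
T(6,2) = 6^9 = 10077696.

10077696


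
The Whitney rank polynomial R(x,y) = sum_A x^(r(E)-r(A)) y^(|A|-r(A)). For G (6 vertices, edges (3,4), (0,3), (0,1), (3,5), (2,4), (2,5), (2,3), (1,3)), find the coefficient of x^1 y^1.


R(x,y) = sum over A in 2^E of x^(r(E)-r(A)) * y^(|A|-r(A)).
G has 6 vertices, 8 edges. r(E) = 5.
Enumerate all 2^8 = 256 subsets.
Count subsets with r(E)-r(A)=1 and |A|-r(A)=1: 31.

31


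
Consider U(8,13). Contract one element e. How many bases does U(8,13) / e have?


Contracting e from U(8,13) gives U(7,12).
Bases of U(7,12) = (12 choose 7) = 792.

792


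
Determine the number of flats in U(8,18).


Flats of U(8,18): every subset of size < 8 is a flat, plus E itself.
Count = C(18,0) + C(18,1) + C(18,2) + C(18,3) + C(18,4) + C(18,5) + C(18,6) + C(18,7) + 1
     = 1 + 18 + 153 + 816 + 3060 + 8568 + 18564 + 31824 + 1
     = 63005.

63005


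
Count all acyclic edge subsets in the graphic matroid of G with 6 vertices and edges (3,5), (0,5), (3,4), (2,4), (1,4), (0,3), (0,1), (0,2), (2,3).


An independent set in a graphic matroid is an acyclic edge subset.
G has 6 vertices and 9 edges.
Enumerate all 2^9 = 512 subsets, checking for acyclicity.
Total independent sets = 292.

292


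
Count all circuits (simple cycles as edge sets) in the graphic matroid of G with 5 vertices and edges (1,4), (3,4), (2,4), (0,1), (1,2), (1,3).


A circuit in a graphic matroid = edge set of a simple cycle.
G has 5 vertices and 6 edges.
Enumerating all minimal edge subsets forming cycles...
Total circuits found: 3.

3


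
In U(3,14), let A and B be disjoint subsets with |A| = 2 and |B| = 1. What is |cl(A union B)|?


|A union B| = 2 + 1 = 3 (disjoint).
In U(3,14), cl(S) = S if |S| < 3, else cl(S) = E.
Since 3 >= 3, cl(A union B) = E.
|cl(A union B)| = 14.

14


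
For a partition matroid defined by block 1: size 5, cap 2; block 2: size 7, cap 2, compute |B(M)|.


A basis picks exactly ci elements from block i.
Number of bases = product of C(|Si|, ci).
= C(5,2) * C(7,2)
= 10 * 21
= 210.

210


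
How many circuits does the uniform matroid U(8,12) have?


In U(8,12), circuits are the (9)-element subsets.
Any set of 9 elements is dependent, and removing any one element gives
an independent set of size 8, so it is a minimal dependent set.
Number of circuits = (12 choose 9) = 220.

220


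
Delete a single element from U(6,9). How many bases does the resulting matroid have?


Deleting e from U(6,9) gives U(6,8) since n > r.
Bases of U(6,8) = C(8,6) = 28.

28


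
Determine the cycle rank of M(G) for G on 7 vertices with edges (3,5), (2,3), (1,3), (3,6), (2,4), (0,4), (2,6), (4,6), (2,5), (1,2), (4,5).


Cycle rank (nullity) = |E| - r(M) = |E| - (|V| - c).
|E| = 11, |V| = 7, c = 1.
Nullity = 11 - (7 - 1) = 11 - 6 = 5.

5


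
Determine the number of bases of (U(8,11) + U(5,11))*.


(M1+M2)* = M1* + M2*.
M1* = U(3,11), bases: C(11,3) = 165.
M2* = U(6,11), bases: C(11,6) = 462.
|B(M*)| = 165 * 462 = 76230.

76230


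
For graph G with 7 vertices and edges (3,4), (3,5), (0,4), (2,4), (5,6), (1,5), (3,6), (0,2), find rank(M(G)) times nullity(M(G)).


r(M) = |V| - c = 7 - 1 = 6.
nullity = |E| - r(M) = 8 - 6 = 2.
Product = 6 * 2 = 12.

12


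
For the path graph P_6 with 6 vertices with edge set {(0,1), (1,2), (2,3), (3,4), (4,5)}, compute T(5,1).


A path on 6 vertices is a tree with 5 edges.
T(x,y) = x^(5) for any tree.
T(5,1) = 5^5 = 3125.

3125


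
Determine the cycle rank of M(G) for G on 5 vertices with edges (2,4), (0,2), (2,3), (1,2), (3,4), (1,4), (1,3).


Cycle rank (nullity) = |E| - r(M) = |E| - (|V| - c).
|E| = 7, |V| = 5, c = 1.
Nullity = 7 - (5 - 1) = 7 - 4 = 3.

3


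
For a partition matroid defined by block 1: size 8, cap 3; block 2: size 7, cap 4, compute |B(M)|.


A basis picks exactly ci elements from block i.
Number of bases = product of C(|Si|, ci).
= C(8,3) * C(7,4)
= 56 * 35
= 1960.

1960


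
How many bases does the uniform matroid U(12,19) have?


Bases of U(12,19) are all 12-element subsets of the 19-element ground set.
Number of bases = C(19,12).
C(19,12) = 19! / (12! * 7!) = 50388.

50388


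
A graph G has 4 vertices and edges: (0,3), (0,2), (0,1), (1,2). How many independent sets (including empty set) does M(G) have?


An independent set in a graphic matroid is an acyclic edge subset.
G has 4 vertices and 4 edges.
Enumerate all 2^4 = 16 subsets, checking for acyclicity.
Total independent sets = 14.

14


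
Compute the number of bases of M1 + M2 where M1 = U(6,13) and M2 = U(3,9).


Bases of a direct sum M1 + M2: |B| = |B(M1)| * |B(M2)|.
|B(U(6,13))| = C(13,6) = 1716.
|B(U(3,9))| = C(9,3) = 84.
Total bases = 1716 * 84 = 144144.

144144


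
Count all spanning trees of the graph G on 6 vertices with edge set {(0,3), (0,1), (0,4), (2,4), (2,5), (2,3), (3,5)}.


By Kirchhoff's matrix tree theorem, the number of spanning trees equals
the determinant of any cofactor of the Laplacian matrix L.
G has 6 vertices and 7 edges.
Computing the (5 x 5) cofactor determinant gives 11.

11


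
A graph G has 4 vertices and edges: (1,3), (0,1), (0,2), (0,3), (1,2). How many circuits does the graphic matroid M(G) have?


A circuit in a graphic matroid = edge set of a simple cycle.
G has 4 vertices and 5 edges.
Enumerating all minimal edge subsets forming cycles...
Total circuits found: 3.

3


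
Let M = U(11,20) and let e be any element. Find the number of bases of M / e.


Contracting e from U(11,20) gives U(10,19).
Bases of U(10,19) = C(19,10) = 92378.

92378


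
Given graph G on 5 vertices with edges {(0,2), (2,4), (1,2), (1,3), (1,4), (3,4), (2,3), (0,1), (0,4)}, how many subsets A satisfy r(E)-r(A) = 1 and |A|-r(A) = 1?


R(x,y) = sum over A in 2^E of x^(r(E)-r(A)) * y^(|A|-r(A)).
G has 5 vertices, 9 edges. r(E) = 4.
Enumerate all 2^9 = 512 subsets.
Count subsets with r(E)-r(A)=1 and |A|-r(A)=1: 51.

51


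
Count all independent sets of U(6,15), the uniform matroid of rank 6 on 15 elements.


Independent sets of U(6,15) are all subsets of size <= 6.
Count = (15 choose 0) + (15 choose 1) + (15 choose 2) + (15 choose 3) + (15 choose 4) + (15 choose 5) + (15 choose 6)
     = 1 + 15 + 105 + 455 + 1365 + 3003 + 5005
     = 9949.

9949


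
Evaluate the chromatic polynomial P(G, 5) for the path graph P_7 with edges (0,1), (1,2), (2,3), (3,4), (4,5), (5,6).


P(P_7, k) = k * (k-1)^(6).
P(5) = 5 * 4^6 = 5 * 4096 = 20480.

20480


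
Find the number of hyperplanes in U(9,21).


Hyperplanes of U(9,21) are flats of rank 8.
In a uniform matroid, these are exactly the (8)-element subsets.
Count = C(21,8) = 203490.

203490


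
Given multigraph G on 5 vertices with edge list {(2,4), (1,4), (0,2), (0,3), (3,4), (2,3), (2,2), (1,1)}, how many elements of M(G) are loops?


In a graphic matroid, a loop is a self-loop edge (u,u) with rank 0.
Examining all 8 edges for self-loops...
Self-loops found: (2,2), (1,1)
Number of loops = 2.

2


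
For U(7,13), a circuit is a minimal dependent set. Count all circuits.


In U(7,13), circuits are the (8)-element subsets.
Any set of 8 elements is dependent, and removing any one element gives
an independent set of size 7, so it is a minimal dependent set.
Number of circuits = C(13,8) = 1287.

1287


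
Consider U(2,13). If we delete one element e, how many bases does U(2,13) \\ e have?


Deleting e from U(2,13) gives U(2,12) since n > r.
Bases of U(2,12) = C(12,2) = 12! / (2! * 10!) = 66.

66


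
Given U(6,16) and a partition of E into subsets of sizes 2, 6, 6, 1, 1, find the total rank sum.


r(Ai) = min(|Ai|, 6) for each part.
Sum = min(2,6) + min(6,6) + min(6,6) + min(1,6) + min(1,6)
    = 2 + 6 + 6 + 1 + 1
    = 16.

16


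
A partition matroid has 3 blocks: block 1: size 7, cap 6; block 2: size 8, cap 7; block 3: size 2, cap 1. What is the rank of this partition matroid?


Rank of a partition matroid = sum of min(|Si|, ci) for each block.
= min(7,6) + min(8,7) + min(2,1)
= 6 + 7 + 1
= 14.

14


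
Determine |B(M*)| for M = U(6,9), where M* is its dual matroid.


The dual of U(r,n) is U(n-r, n) = U(3,9).
Bases of U(3,9) are all (3)-element subsets.
|B(M*)| = C(9,3) = 9! / (3! * 6!) = 84.

84


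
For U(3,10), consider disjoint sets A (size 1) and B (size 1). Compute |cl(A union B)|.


|A union B| = 1 + 1 = 2 (disjoint).
In U(3,10), cl(S) = S if |S| < 3, else cl(S) = E.
Since 2 < 3, cl(A union B) = A union B.
|cl(A union B)| = 2.

2


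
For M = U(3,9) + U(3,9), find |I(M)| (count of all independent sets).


For a direct sum, |I(M1+M2)| = |I(M1)| * |I(M2)|.
|I(U(3,9))| = sum C(9,k) for k=0..3 = 130.
|I(U(3,9))| = sum C(9,k) for k=0..3 = 130.
Total = 130 * 130 = 16900.

16900


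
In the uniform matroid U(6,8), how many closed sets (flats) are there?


Flats of U(6,8): every subset of size < 6 is a flat, plus E itself.
Count = (8 choose 0) + (8 choose 1) + (8 choose 2) + (8 choose 3) + (8 choose 4) + (8 choose 5) + 1
     = 1 + 8 + 28 + 56 + 70 + 56 + 1
     = 220.

220


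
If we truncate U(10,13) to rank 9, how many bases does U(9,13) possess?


Truncating U(10,13) to rank 9 gives U(9,13).
Bases of U(9,13) are all 9-element subsets of 13 elements.
Number of bases = (13 choose 9) = 715.

715


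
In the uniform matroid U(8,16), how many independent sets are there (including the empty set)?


Independent sets of U(8,16) are all subsets of size <= 8.
Count = (16 choose 0) + (16 choose 1) + (16 choose 2) + (16 choose 3) + (16 choose 4) + (16 choose 5) + (16 choose 6) + (16 choose 7) + (16 choose 8)
     = 1 + 16 + 120 + 560 + 1820 + 4368 + 8008 + 11440 + 12870
     = 39203.

39203


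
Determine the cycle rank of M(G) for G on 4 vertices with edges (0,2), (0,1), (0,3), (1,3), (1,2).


Cycle rank (nullity) = |E| - r(M) = |E| - (|V| - c).
|E| = 5, |V| = 4, c = 1.
Nullity = 5 - (4 - 1) = 5 - 3 = 2.

2


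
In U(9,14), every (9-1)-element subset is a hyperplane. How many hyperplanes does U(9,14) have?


Hyperplanes of U(9,14) are flats of rank 8.
In a uniform matroid, these are exactly the (8)-element subsets.
Count = C(14,8) = 3003.

3003


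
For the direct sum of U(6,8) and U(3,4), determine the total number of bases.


Bases of a direct sum M1 + M2: |B| = |B(M1)| * |B(M2)|.
|B(U(6,8))| = C(8,6) = 28.
|B(U(3,4))| = C(4,3) = 4.
Total bases = 28 * 4 = 112.

112


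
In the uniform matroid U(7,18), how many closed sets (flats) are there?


Flats of U(7,18): every subset of size < 7 is a flat, plus E itself.
Count = C(18,0) + C(18,1) + C(18,2) + C(18,3) + C(18,4) + C(18,5) + C(18,6) + 1
     = 1 + 18 + 153 + 816 + 3060 + 8568 + 18564 + 1
     = 31181.

31181


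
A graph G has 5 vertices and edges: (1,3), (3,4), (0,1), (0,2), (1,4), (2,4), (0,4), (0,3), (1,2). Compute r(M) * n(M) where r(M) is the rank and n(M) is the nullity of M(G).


r(M) = |V| - c = 5 - 1 = 4.
nullity = |E| - r(M) = 9 - 4 = 5.
Product = 4 * 5 = 20.

20


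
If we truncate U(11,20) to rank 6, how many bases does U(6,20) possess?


Truncating U(11,20) to rank 6 gives U(6,20).
Bases of U(6,20) are all 6-element subsets of 20 elements.
Number of bases = C(20,6) = 20! / (6! * 14!) = 38760.

38760


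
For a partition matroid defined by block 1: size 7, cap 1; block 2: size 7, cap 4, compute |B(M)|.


A basis picks exactly ci elements from block i.
Number of bases = product of C(|Si|, ci).
= C(7,1) * C(7,4)
= 7 * 35
= 245.

245


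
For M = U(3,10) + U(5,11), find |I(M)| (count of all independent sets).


For a direct sum, |I(M1+M2)| = |I(M1)| * |I(M2)|.
|I(U(3,10))| = sum C(10,k) for k=0..3 = 176.
|I(U(5,11))| = sum C(11,k) for k=0..5 = 1024.
Total = 176 * 1024 = 180224.

180224


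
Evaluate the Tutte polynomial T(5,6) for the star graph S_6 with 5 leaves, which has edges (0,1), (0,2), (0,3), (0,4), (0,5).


A star on 6 vertices is a tree with 5 edges.
T(x,y) = x^(5) for any tree.
T(5,6) = 5^5 = 3125.

3125


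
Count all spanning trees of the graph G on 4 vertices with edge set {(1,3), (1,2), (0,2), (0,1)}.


By Kirchhoff's matrix tree theorem, the number of spanning trees equals
the determinant of any cofactor of the Laplacian matrix L.
G has 4 vertices and 4 edges.
Computing the (3 x 3) cofactor determinant gives 3.

3


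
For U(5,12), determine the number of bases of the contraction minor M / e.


Contracting e from U(5,12) gives U(4,11).
Bases of U(4,11) = C(11,4) = 11! / (4! * 7!) = 330.

330


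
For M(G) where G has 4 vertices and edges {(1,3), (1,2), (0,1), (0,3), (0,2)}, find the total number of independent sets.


An independent set in a graphic matroid is an acyclic edge subset.
G has 4 vertices and 5 edges.
Enumerate all 2^5 = 32 subsets, checking for acyclicity.
Total independent sets = 24.

24


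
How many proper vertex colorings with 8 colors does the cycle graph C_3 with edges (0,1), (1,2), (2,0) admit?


P(C_3, k) = (k-1)^3 + (-1)^3*(k-1).
P(8) = (7)^3 - 7
= 343 - 7 = 336.

336


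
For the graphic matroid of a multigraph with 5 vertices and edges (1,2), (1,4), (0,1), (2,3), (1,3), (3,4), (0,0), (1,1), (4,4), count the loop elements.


In a graphic matroid, a loop is a self-loop edge (u,u) with rank 0.
Examining all 9 edges for self-loops...
Self-loops found: (0,0), (1,1), (4,4)
Number of loops = 3.

3


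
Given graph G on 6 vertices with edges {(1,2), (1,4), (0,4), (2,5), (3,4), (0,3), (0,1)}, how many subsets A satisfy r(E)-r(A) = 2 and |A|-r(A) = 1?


R(x,y) = sum over A in 2^E of x^(r(E)-r(A)) * y^(|A|-r(A)).
G has 6 vertices, 7 edges. r(E) = 5.
Enumerate all 2^7 = 128 subsets.
Count subsets with r(E)-r(A)=2 and |A|-r(A)=1: 9.

9


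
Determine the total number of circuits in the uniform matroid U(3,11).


In U(3,11), circuits are the (4)-element subsets.
Any set of 4 elements is dependent, and removing any one element gives
an independent set of size 3, so it is a minimal dependent set.
Number of circuits = (11 choose 4) = 330.

330


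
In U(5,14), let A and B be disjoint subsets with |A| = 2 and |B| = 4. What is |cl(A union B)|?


|A union B| = 2 + 4 = 6 (disjoint).
In U(5,14), cl(S) = S if |S| < 5, else cl(S) = E.
Since 6 >= 5, cl(A union B) = E.
|cl(A union B)| = 14.

14


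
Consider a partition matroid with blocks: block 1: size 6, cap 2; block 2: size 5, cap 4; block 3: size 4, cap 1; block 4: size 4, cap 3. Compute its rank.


Rank of a partition matroid = sum of min(|Si|, ci) for each block.
= min(6,2) + min(5,4) + min(4,1) + min(4,3)
= 2 + 4 + 1 + 3
= 10.

10


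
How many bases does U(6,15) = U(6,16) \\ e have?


Deleting e from U(6,16) gives U(6,15) since n > r.
Bases of U(6,15) = C(15,6) = 5005.

5005


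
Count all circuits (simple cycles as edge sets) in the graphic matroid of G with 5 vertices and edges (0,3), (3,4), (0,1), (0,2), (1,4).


A circuit in a graphic matroid = edge set of a simple cycle.
G has 5 vertices and 5 edges.
Enumerating all minimal edge subsets forming cycles...
Total circuits found: 1.

1


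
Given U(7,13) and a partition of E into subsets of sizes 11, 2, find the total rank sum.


r(Ai) = min(|Ai|, 7) for each part.
Sum = min(11,7) + min(2,7)
    = 7 + 2
    = 9.

9


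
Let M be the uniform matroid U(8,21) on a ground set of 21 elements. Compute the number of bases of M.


Bases of U(8,21) are all 8-element subsets of the 21-element ground set.
Number of bases = C(21,8).
C(21,8) = 21! / (8! * 13!) = 203490.

203490


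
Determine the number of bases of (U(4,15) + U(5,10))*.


(M1+M2)* = M1* + M2*.
M1* = U(11,15), bases: C(15,11) = 1365.
M2* = U(5,10), bases: C(10,5) = 252.
|B(M*)| = 1365 * 252 = 343980.

343980


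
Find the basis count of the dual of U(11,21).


The dual of U(r,n) is U(n-r, n) = U(10,21).
Bases of U(10,21) are all (10)-element subsets.
|B(M*)| = C(21,10) = 352716.

352716


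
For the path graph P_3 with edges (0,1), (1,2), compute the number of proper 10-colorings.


P(P_3, k) = k * (k-1)^(2).
P(10) = 10 * 9^2 = 10 * 81 = 810.

810


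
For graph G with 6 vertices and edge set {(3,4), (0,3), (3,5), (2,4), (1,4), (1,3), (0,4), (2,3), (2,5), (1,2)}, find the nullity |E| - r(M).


Cycle rank (nullity) = |E| - r(M) = |E| - (|V| - c).
|E| = 10, |V| = 6, c = 1.
Nullity = 10 - (6 - 1) = 10 - 5 = 5.

5


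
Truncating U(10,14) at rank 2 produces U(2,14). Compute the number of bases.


Truncating U(10,14) to rank 2 gives U(2,14).
Bases of U(2,14) are all 2-element subsets of 14 elements.
Number of bases = C(14,2) = (14 * 13) / (1 * 2) = 91.

91


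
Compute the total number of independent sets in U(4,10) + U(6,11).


For a direct sum, |I(M1+M2)| = |I(M1)| * |I(M2)|.
|I(U(4,10))| = sum C(10,k) for k=0..4 = 386.
|I(U(6,11))| = sum C(11,k) for k=0..6 = 1486.
Total = 386 * 1486 = 573596.

573596


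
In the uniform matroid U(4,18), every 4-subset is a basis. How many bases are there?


Bases of U(4,18) are all 4-element subsets of the 18-element ground set.
Number of bases = C(18,4).
C(18,4) = 18! / (4! * 14!) = 3060.

3060


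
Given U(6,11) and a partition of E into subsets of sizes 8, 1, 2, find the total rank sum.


r(Ai) = min(|Ai|, 6) for each part.
Sum = min(8,6) + min(1,6) + min(2,6)
    = 6 + 1 + 2
    = 9.

9


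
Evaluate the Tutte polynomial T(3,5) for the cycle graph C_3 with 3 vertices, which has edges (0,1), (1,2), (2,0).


T(C_3; x,y) = x + x^2 + ... + x^(2) + y.
T(3,5) = 3^1 + 3^2 + 5
= 3 + 9 + 5
= 17.

17


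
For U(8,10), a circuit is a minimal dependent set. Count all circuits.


In U(8,10), circuits are the (9)-element subsets.
Any set of 9 elements is dependent, and removing any one element gives
an independent set of size 8, so it is a minimal dependent set.
Number of circuits = C(10,9) = 10.

10


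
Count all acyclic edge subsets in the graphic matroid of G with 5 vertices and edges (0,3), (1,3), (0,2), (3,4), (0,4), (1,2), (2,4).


An independent set in a graphic matroid is an acyclic edge subset.
G has 5 vertices and 7 edges.
Enumerate all 2^7 = 128 subsets, checking for acyclicity.
Total independent sets = 86.

86


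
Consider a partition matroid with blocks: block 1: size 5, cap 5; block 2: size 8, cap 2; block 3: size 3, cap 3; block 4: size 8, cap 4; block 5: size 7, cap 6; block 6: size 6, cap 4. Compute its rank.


Rank of a partition matroid = sum of min(|Si|, ci) for each block.
= min(5,5) + min(8,2) + min(3,3) + min(8,4) + min(7,6) + min(6,4)
= 5 + 2 + 3 + 4 + 6 + 4
= 24.

24


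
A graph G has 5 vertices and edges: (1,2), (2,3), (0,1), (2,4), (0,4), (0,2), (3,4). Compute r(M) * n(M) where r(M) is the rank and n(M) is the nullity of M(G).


r(M) = |V| - c = 5 - 1 = 4.
nullity = |E| - r(M) = 7 - 4 = 3.
Product = 4 * 3 = 12.

12


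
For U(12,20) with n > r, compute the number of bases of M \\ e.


Deleting e from U(12,20) gives U(12,19) since n > r.
Bases of U(12,19) = C(19,12) = 50388.

50388


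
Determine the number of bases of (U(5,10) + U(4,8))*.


(M1+M2)* = M1* + M2*.
M1* = U(5,10), bases: C(10,5) = 252.
M2* = U(4,8), bases: C(8,4) = 70.
|B(M*)| = 252 * 70 = 17640.

17640


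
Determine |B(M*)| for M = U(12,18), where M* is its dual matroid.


The dual of U(r,n) is U(n-r, n) = U(6,18).
Bases of U(6,18) are all (6)-element subsets.
|B(M*)| = C(18,6) = 18564.

18564


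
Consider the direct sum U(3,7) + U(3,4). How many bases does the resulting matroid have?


Bases of a direct sum M1 + M2: |B| = |B(M1)| * |B(M2)|.
|B(U(3,7))| = C(7,3) = 35.
|B(U(3,4))| = C(4,3) = 4.
Total bases = 35 * 4 = 140.

140


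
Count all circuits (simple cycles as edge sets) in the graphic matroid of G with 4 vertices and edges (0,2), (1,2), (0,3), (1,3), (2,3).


A circuit in a graphic matroid = edge set of a simple cycle.
G has 4 vertices and 5 edges.
Enumerating all minimal edge subsets forming cycles...
Total circuits found: 3.

3


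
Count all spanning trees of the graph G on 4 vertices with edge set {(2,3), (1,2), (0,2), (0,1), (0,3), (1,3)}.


By Kirchhoff's matrix tree theorem, the number of spanning trees equals
the determinant of any cofactor of the Laplacian matrix L.
G has 4 vertices and 6 edges.
Computing the (3 x 3) cofactor determinant gives 16.

16


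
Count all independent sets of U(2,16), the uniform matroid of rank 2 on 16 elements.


Independent sets of U(2,16) are all subsets of size <= 2.
Count = (16 choose 0) + (16 choose 1) + (16 choose 2)
     = 1 + 16 + 120
     = 137.

137


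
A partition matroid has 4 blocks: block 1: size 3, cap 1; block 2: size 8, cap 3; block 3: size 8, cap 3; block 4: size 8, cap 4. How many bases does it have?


A basis picks exactly ci elements from block i.
Number of bases = product of C(|Si|, ci).
= C(3,1) * C(8,3) * C(8,3) * C(8,4)
= 3 * 56 * 56 * 70
= 658560.

658560


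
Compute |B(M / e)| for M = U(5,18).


Contracting e from U(5,18) gives U(4,17).
Bases of U(4,17) = C(17,4) = (17 * 16 * 15 * 14) / (1 * 2 * 3 * 4) = 2380.

2380


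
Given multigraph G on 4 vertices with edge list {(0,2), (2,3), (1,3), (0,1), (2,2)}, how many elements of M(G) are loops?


In a graphic matroid, a loop is a self-loop edge (u,u) with rank 0.
Examining all 5 edges for self-loops...
Self-loops found: (2,2)
Number of loops = 1.

1


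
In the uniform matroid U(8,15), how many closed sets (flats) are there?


Flats of U(8,15): every subset of size < 8 is a flat, plus E itself.
Count = (15 choose 0) + (15 choose 1) + (15 choose 2) + (15 choose 3) + (15 choose 4) + (15 choose 5) + (15 choose 6) + (15 choose 7) + 1
     = 1 + 15 + 105 + 455 + 1365 + 3003 + 5005 + 6435 + 1
     = 16385.

16385


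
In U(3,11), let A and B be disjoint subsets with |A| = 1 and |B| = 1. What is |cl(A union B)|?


|A union B| = 1 + 1 = 2 (disjoint).
In U(3,11), cl(S) = S if |S| < 3, else cl(S) = E.
Since 2 < 3, cl(A union B) = A union B.
|cl(A union B)| = 2.

2


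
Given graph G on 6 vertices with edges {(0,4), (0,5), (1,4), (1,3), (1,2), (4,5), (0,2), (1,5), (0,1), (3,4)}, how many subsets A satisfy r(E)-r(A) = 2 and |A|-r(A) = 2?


R(x,y) = sum over A in 2^E of x^(r(E)-r(A)) * y^(|A|-r(A)).
G has 6 vertices, 10 edges. r(E) = 5.
Enumerate all 2^10 = 1024 subsets.
Count subsets with r(E)-r(A)=2 and |A|-r(A)=2: 10.

10


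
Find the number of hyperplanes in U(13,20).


Hyperplanes of U(13,20) are flats of rank 12.
In a uniform matroid, these are exactly the (12)-element subsets.
Count = C(20,12) = 125970.

125970


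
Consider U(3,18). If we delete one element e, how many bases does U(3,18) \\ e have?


Deleting e from U(3,18) gives U(3,17) since n > r.
Bases of U(3,17) = C(17,3) = 17! / (3! * 14!) = 680.

680


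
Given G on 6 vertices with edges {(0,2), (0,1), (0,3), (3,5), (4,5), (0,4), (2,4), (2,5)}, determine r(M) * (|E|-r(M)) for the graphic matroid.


r(M) = |V| - c = 6 - 1 = 5.
nullity = |E| - r(M) = 8 - 5 = 3.
Product = 5 * 3 = 15.

15


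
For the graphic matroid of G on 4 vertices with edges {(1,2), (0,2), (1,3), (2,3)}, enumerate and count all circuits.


A circuit in a graphic matroid = edge set of a simple cycle.
G has 4 vertices and 4 edges.
Enumerating all minimal edge subsets forming cycles...
Total circuits found: 1.

1


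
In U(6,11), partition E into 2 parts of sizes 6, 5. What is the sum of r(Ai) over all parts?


r(Ai) = min(|Ai|, 6) for each part.
Sum = min(6,6) + min(5,6)
    = 6 + 5
    = 11.

11


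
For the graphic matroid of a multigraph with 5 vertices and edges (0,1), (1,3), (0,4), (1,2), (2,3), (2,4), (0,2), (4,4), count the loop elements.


In a graphic matroid, a loop is a self-loop edge (u,u) with rank 0.
Examining all 8 edges for self-loops...
Self-loops found: (4,4)
Number of loops = 1.

1


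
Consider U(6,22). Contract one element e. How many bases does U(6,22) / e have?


Contracting e from U(6,22) gives U(5,21).
Bases of U(5,21) = C(21,5) = 21! / (5! * 16!) = 20349.

20349


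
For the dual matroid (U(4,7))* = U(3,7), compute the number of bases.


The dual of U(r,n) is U(n-r, n) = U(3,7).
Bases of U(3,7) are all (3)-element subsets.
|B(M*)| = C(7,3) = (7 * 6 * 5) / (1 * 2 * 3) = 35.

35


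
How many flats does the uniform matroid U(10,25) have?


Flats of U(10,25): every subset of size < 10 is a flat, plus E itself.
Count = (25 choose 0) + (25 choose 1) + (25 choose 2) + (25 choose 3) + (25 choose 4) + (25 choose 5) + (25 choose 6) + (25 choose 7) + (25 choose 8) + (25 choose 9) + 1
     = 1 + 25 + 300 + 2300 + 12650 + 53130 + 177100 + 480700 + 1081575 + 2042975 + 1
     = 3850757.

3850757


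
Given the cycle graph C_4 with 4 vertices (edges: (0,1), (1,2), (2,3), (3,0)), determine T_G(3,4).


T(C_4; x,y) = x + x^2 + ... + x^(3) + y.
T(3,4) = 3^1 + 3^2 + 3^3 + 4
= 3 + 9 + 27 + 4
= 43.

43


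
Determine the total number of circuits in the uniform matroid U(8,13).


In U(8,13), circuits are the (9)-element subsets.
Any set of 9 elements is dependent, and removing any one element gives
an independent set of size 8, so it is a minimal dependent set.
Number of circuits = C(13,9) = 13! / (9! * 4!) = 715.

715


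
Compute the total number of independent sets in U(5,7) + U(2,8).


For a direct sum, |I(M1+M2)| = |I(M1)| * |I(M2)|.
|I(U(5,7))| = sum C(7,k) for k=0..5 = 120.
|I(U(2,8))| = sum C(8,k) for k=0..2 = 37.
Total = 120 * 37 = 4440.

4440


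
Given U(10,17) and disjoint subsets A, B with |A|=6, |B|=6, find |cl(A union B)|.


|A union B| = 6 + 6 = 12 (disjoint).
In U(10,17), cl(S) = S if |S| < 10, else cl(S) = E.
Since 12 >= 10, cl(A union B) = E.
|cl(A union B)| = 17.

17


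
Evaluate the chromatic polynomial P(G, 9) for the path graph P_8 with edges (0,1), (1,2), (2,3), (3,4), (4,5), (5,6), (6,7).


P(P_8, k) = k * (k-1)^(7).
P(9) = 9 * 8^7 = 9 * 2097152 = 18874368.

18874368


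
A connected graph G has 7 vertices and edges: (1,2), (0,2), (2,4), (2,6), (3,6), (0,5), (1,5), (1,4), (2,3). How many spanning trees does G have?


By Kirchhoff's matrix tree theorem, the number of spanning trees equals
the determinant of any cofactor of the Laplacian matrix L.
G has 7 vertices and 9 edges.
Computing the (6 x 6) cofactor determinant gives 33.

33


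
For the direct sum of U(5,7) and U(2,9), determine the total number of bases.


Bases of a direct sum M1 + M2: |B| = |B(M1)| * |B(M2)|.
|B(U(5,7))| = C(7,5) = 21.
|B(U(2,9))| = C(9,2) = 36.
Total bases = 21 * 36 = 756.

756


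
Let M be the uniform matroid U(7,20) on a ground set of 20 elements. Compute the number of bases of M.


Bases of U(7,20) are all 7-element subsets of the 20-element ground set.
Number of bases = C(20,7).
(20 choose 7) = 77520.

77520


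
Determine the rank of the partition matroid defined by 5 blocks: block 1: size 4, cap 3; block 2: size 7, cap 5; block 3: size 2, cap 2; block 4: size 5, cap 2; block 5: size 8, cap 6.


Rank of a partition matroid = sum of min(|Si|, ci) for each block.
= min(4,3) + min(7,5) + min(2,2) + min(5,2) + min(8,6)
= 3 + 5 + 2 + 2 + 6
= 18.

18


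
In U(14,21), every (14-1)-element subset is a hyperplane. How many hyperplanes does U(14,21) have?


Hyperplanes of U(14,21) are flats of rank 13.
In a uniform matroid, these are exactly the (13)-element subsets.
Count = (21 choose 13) = 203490.

203490


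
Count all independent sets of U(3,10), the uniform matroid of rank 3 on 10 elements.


Independent sets of U(3,10) are all subsets of size <= 3.
Count = (10 choose 0) + (10 choose 1) + (10 choose 2) + (10 choose 3)
     = 1 + 10 + 45 + 120
     = 176.

176


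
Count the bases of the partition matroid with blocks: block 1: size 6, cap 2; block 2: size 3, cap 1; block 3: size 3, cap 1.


A basis picks exactly ci elements from block i.
Number of bases = product of C(|Si|, ci).
= C(6,2) * C(3,1) * C(3,1)
= 15 * 3 * 3
= 135.

135


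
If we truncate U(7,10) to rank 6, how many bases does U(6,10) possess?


Truncating U(7,10) to rank 6 gives U(6,10).
Bases of U(6,10) are all 6-element subsets of 10 elements.
Number of bases = C(10,6) = 210.

210


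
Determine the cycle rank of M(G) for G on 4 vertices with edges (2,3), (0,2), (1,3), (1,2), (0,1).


Cycle rank (nullity) = |E| - r(M) = |E| - (|V| - c).
|E| = 5, |V| = 4, c = 1.
Nullity = 5 - (4 - 1) = 5 - 3 = 2.

2


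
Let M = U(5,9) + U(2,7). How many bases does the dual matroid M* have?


(M1+M2)* = M1* + M2*.
M1* = U(4,9), bases: C(9,4) = 126.
M2* = U(5,7), bases: C(7,5) = 21.
|B(M*)| = 126 * 21 = 2646.

2646


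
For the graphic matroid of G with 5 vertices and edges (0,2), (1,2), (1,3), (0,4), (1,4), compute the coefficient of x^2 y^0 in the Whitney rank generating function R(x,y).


R(x,y) = sum over A in 2^E of x^(r(E)-r(A)) * y^(|A|-r(A)).
G has 5 vertices, 5 edges. r(E) = 4.
Enumerate all 2^5 = 32 subsets.
Count subsets with r(E)-r(A)=2 and |A|-r(A)=0: 10.

10


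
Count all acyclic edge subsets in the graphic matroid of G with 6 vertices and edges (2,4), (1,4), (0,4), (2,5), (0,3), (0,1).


An independent set in a graphic matroid is an acyclic edge subset.
G has 6 vertices and 6 edges.
Enumerate all 2^6 = 64 subsets, checking for acyclicity.
Total independent sets = 56.

56


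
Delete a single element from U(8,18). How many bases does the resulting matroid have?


Deleting e from U(8,18) gives U(8,17) since n > r.
Bases of U(8,17) = C(17,8) = 24310.

24310


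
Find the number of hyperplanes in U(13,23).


Hyperplanes of U(13,23) are flats of rank 12.
In a uniform matroid, these are exactly the (12)-element subsets.
Count = (23 choose 12) = 1352078.

1352078


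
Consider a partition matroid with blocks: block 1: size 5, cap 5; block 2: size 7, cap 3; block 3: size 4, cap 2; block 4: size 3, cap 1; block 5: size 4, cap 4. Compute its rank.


Rank of a partition matroid = sum of min(|Si|, ci) for each block.
= min(5,5) + min(7,3) + min(4,2) + min(3,1) + min(4,4)
= 5 + 3 + 2 + 1 + 4
= 15.

15


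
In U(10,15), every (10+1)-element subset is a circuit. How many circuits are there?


In U(10,15), circuits are the (11)-element subsets.
Any set of 11 elements is dependent, and removing any one element gives
an independent set of size 10, so it is a minimal dependent set.
Number of circuits = (15 choose 11) = 1365.

1365


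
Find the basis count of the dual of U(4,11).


The dual of U(r,n) is U(n-r, n) = U(7,11).
Bases of U(7,11) are all (7)-element subsets.
|B(M*)| = C(11,7) = 330.

330


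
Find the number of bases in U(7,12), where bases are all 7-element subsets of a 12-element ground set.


Bases of U(7,12) are all 7-element subsets of the 12-element ground set.
Number of bases = C(12,7).
(12 choose 7) = 792.

792


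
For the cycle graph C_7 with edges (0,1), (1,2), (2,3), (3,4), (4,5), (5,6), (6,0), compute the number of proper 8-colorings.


P(C_7, k) = (k-1)^7 + (-1)^7*(k-1).
P(8) = (7)^7 - 7
= 823543 - 7 = 823536.

823536


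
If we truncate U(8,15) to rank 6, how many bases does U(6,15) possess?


Truncating U(8,15) to rank 6 gives U(6,15).
Bases of U(6,15) are all 6-element subsets of 15 elements.
Number of bases = (15 choose 6) = 5005.

5005


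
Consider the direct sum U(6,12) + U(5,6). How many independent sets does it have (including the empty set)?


For a direct sum, |I(M1+M2)| = |I(M1)| * |I(M2)|.
|I(U(6,12))| = sum C(12,k) for k=0..6 = 2510.
|I(U(5,6))| = sum C(6,k) for k=0..5 = 63.
Total = 2510 * 63 = 158130.

158130


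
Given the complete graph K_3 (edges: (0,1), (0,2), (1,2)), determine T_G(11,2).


T(K_3; x,y) = x^2 + x + y.
T(11,2) = 121 + 11 + 2 = 134.

134


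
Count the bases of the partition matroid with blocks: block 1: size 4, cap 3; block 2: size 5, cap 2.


A basis picks exactly ci elements from block i.
Number of bases = product of C(|Si|, ci).
= C(4,3) * C(5,2)
= 4 * 10
= 40.

40


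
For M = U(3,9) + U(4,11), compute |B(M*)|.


(M1+M2)* = M1* + M2*.
M1* = U(6,9), bases: C(9,6) = 84.
M2* = U(7,11), bases: C(11,7) = 330.
|B(M*)| = 84 * 330 = 27720.

27720


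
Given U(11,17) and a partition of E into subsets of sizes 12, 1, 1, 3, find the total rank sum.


r(Ai) = min(|Ai|, 11) for each part.
Sum = min(12,11) + min(1,11) + min(1,11) + min(3,11)
    = 11 + 1 + 1 + 3
    = 16.

16


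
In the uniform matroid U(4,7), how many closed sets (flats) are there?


Flats of U(4,7): every subset of size < 4 is a flat, plus E itself.
Count = C(7,0) + C(7,1) + C(7,2) + C(7,3) + 1
     = 1 + 7 + 21 + 35 + 1
     = 65.

65


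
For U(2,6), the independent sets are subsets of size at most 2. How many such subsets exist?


Independent sets of U(2,6) are all subsets of size <= 2.
Count = C(6,0) + C(6,1) + C(6,2)
     = 1 + 6 + 15
     = 22.

22


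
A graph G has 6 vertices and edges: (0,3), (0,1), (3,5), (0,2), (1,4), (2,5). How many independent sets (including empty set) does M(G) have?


An independent set in a graphic matroid is an acyclic edge subset.
G has 6 vertices and 6 edges.
Enumerate all 2^6 = 64 subsets, checking for acyclicity.
Total independent sets = 60.

60


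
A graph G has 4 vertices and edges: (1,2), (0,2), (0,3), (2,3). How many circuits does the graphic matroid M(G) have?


A circuit in a graphic matroid = edge set of a simple cycle.
G has 4 vertices and 4 edges.
Enumerating all minimal edge subsets forming cycles...
Total circuits found: 1.

1


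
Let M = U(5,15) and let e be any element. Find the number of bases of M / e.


Contracting e from U(5,15) gives U(4,14).
Bases of U(4,14) = (14 choose 4) = 1001.

1001


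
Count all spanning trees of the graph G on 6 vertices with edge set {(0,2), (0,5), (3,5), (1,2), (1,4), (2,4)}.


By Kirchhoff's matrix tree theorem, the number of spanning trees equals
the determinant of any cofactor of the Laplacian matrix L.
G has 6 vertices and 6 edges.
Computing the (5 x 5) cofactor determinant gives 3.

3


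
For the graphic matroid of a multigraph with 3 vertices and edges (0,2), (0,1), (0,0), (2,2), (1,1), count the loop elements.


In a graphic matroid, a loop is a self-loop edge (u,u) with rank 0.
Examining all 5 edges for self-loops...
Self-loops found: (0,0), (2,2), (1,1)
Number of loops = 3.

3


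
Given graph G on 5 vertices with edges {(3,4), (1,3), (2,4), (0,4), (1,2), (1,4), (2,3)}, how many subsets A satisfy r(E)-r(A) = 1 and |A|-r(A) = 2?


R(x,y) = sum over A in 2^E of x^(r(E)-r(A)) * y^(|A|-r(A)).
G has 5 vertices, 7 edges. r(E) = 4.
Enumerate all 2^7 = 128 subsets.
Count subsets with r(E)-r(A)=1 and |A|-r(A)=2: 6.

6


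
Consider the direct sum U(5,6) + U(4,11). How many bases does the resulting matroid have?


Bases of a direct sum M1 + M2: |B| = |B(M1)| * |B(M2)|.
|B(U(5,6))| = C(6,5) = 6.
|B(U(4,11))| = C(11,4) = 330.
Total bases = 6 * 330 = 1980.

1980


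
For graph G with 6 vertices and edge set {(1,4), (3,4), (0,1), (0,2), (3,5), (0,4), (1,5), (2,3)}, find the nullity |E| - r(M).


Cycle rank (nullity) = |E| - r(M) = |E| - (|V| - c).
|E| = 8, |V| = 6, c = 1.
Nullity = 8 - (6 - 1) = 8 - 5 = 3.

3


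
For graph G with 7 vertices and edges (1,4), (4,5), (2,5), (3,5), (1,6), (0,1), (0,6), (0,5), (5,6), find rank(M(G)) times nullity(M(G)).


r(M) = |V| - c = 7 - 1 = 6.
nullity = |E| - r(M) = 9 - 6 = 3.
Product = 6 * 3 = 18.

18


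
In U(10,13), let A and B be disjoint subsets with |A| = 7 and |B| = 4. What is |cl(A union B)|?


|A union B| = 7 + 4 = 11 (disjoint).
In U(10,13), cl(S) = S if |S| < 10, else cl(S) = E.
Since 11 >= 10, cl(A union B) = E.
|cl(A union B)| = 13.

13


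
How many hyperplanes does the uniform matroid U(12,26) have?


Hyperplanes of U(12,26) are flats of rank 11.
In a uniform matroid, these are exactly the (11)-element subsets.
Count = (26 choose 11) = 7726160.

7726160


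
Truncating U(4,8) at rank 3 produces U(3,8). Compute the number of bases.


Truncating U(4,8) to rank 3 gives U(3,8).
Bases of U(3,8) are all 3-element subsets of 8 elements.
Number of bases = C(8,3) = (8 * 7 * 6) / (1 * 2 * 3) = 56.

56


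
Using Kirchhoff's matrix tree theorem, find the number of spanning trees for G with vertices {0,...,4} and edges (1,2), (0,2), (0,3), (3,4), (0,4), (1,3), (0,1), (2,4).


By Kirchhoff's matrix tree theorem, the number of spanning trees equals
the determinant of any cofactor of the Laplacian matrix L.
G has 5 vertices and 8 edges.
Computing the (4 x 4) cofactor determinant gives 45.

45


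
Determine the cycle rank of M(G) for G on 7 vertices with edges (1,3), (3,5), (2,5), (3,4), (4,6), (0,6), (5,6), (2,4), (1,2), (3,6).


Cycle rank (nullity) = |E| - r(M) = |E| - (|V| - c).
|E| = 10, |V| = 7, c = 1.
Nullity = 10 - (7 - 1) = 10 - 6 = 4.

4


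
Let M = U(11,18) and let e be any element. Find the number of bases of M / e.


Contracting e from U(11,18) gives U(10,17).
Bases of U(10,17) = C(17,10) = 17! / (10! * 7!) = 19448.

19448


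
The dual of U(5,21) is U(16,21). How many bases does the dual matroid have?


The dual of U(r,n) is U(n-r, n) = U(16,21).
Bases of U(16,21) are all (16)-element subsets.
|B(M*)| = (21 choose 16) = 20349.

20349


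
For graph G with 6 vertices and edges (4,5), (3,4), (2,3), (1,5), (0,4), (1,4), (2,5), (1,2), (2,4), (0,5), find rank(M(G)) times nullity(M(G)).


r(M) = |V| - c = 6 - 1 = 5.
nullity = |E| - r(M) = 10 - 5 = 5.
Product = 5 * 5 = 25.

25


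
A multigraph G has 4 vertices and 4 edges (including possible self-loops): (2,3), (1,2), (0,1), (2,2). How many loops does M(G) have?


In a graphic matroid, a loop is a self-loop edge (u,u) with rank 0.
Examining all 4 edges for self-loops...
Self-loops found: (2,2)
Number of loops = 1.

1


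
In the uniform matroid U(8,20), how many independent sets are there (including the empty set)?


Independent sets of U(8,20) are all subsets of size <= 8.
Count = C(20,0) + C(20,1) + C(20,2) + C(20,3) + C(20,4) + C(20,5) + C(20,6) + C(20,7) + C(20,8)
     = 1 + 20 + 190 + 1140 + 4845 + 15504 + 38760 + 77520 + 125970
     = 263950.

263950


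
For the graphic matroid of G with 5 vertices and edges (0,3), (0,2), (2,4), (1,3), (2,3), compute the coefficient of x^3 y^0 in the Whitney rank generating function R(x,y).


R(x,y) = sum over A in 2^E of x^(r(E)-r(A)) * y^(|A|-r(A)).
G has 5 vertices, 5 edges. r(E) = 4.
Enumerate all 2^5 = 32 subsets.
Count subsets with r(E)-r(A)=3 and |A|-r(A)=0: 5.

5


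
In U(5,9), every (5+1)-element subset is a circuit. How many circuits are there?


In U(5,9), circuits are the (6)-element subsets.
Any set of 6 elements is dependent, and removing any one element gives
an independent set of size 5, so it is a minimal dependent set.
Number of circuits = C(9,6) = 9! / (6! * 3!) = 84.

84


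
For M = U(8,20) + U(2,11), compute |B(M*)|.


(M1+M2)* = M1* + M2*.
M1* = U(12,20), bases: C(20,12) = 125970.
M2* = U(9,11), bases: C(11,9) = 55.
|B(M*)| = 125970 * 55 = 6928350.

6928350
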